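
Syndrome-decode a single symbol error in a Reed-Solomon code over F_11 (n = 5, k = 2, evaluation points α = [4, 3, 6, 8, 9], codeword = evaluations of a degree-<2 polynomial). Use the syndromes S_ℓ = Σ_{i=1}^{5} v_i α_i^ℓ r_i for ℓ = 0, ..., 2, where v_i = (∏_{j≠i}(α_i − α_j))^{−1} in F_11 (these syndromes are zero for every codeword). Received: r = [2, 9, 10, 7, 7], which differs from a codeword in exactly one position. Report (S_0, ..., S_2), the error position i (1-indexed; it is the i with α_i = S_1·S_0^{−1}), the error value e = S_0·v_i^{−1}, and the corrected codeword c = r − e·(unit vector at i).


S = (9, 4, 3), error at position 5, error magnitude e = 7, c = [2, 9, 10, 7, 0].

Step 1: column multipliers v_i = (∏_{j≠i}(α_i − α_j))^{−1} mod 11.
  i = 1 (α = 4): (4−3)(4−6)(4−8)(4−9) = 1·(−2)·(−4)·(−5) = −40 ≡ 4, so v_1 = 4^{−1} = 3 (mod 11).
  i = 2 (α = 3): (3−4)(3−6)(3−8)(3−9) = (−1)·(−3)·(−5)·(−6) = 90 ≡ 2, so v_2 = 2^{−1} = 6 (mod 11).
  i = 3 (α = 6): (6−4)(6−3)(6−8)(6−9) = 2·3·(−2)·(−3) = 36 ≡ 3, so v_3 = 3^{−1} = 4 (mod 11).
  i = 4 (α = 8): (8−4)(8−3)(8−6)(8−9) = 4·5·2·(−1) = −40 ≡ 4, so v_4 = 4^{−1} = 3 (mod 11).
  i = 5 (α = 9): (9−4)(9−3)(9−6)(9−8) = 5·6·3·1 = 90 ≡ 2, so v_5 = 2^{−1} = 6 (mod 11).
  v = [3, 6, 4, 3, 6].
Step 2: syndromes of r = [2, 9, 10, 7, 7] (all sums mod 11).
  S_0 = Σ v_i r_i = 3·2 + 6·9 + 4·10 + 3·7 + 6·7 = 163 ≡ 9.
  S_1 = Σ v_i α_i r_i = 3·4·2 + 6·3·9 + 4·6·10 + 3·8·7 + 6·9·7 = 972 ≡ 4.
  α_i^2 mod 11 = [5, 9, 3, 9, 4].
  S_2 = Σ v_i α_i^2 r_i = 3·5·2 + 6·9·9 + 4·3·10 + 3·9·7 + 6·4·7 = 993 ≡ 3.
  S = (9, 4, 3) ≠ 0, so r is not a codeword (an error is present).
Step 3: locate the error. For a single error e at position i, S_ℓ = v_i·e·α_i^ℓ, so α_err = S_1/S_0.
  S_0^{−1} = 9^{−1} = 5 (mod 11), so α_err = 4·5 = 20 ≡ 9 = α_5. Error position i = 5.
  Consistency check: S_2/S_1 = 3·3 = 9 ≡ 9 = α_err ✓ (single-error assumption holds).
Step 4: error magnitude e = S_0/v_5 = S_0·∏_{j≠5}(α_5 − α_j) = 9·2 = 18 ≡ 7 (mod 11).
Step 5: correct position 5: c_5 = r_5 − e = 7 − 7 ≡ 0 (mod 11). Hence c = [2, 9, 10, 7, 0].
  Check: interpolating c through the α_i gives m(x) = 8 + 4·x (degree < 2) with m(α_i) = c_i for every i, so c is indeed a codeword.


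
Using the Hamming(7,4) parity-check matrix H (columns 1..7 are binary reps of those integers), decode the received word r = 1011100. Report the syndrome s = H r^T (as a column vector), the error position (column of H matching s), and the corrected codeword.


s = (0, 1, 1)^T, error position = 3, corrected codeword c = 1001100

Compute s = H r^T mod 2 one row at a time:
  s_1 = 1 + 1 + 0 + 0 = 2 ≡ 0 (mod 2).
  s_2 = 0 + 1 + 0 + 0 = 1 ≡ 1 (mod 2).
  s_3 = 1 + 1 + 1 + 0 = 3 ≡ 1 (mod 2).
s = (0, 1, 1)^T — this equals column 3 of H (binary 011), so error is at position 3.
Correct: flip bit 3 of r = 1011100 to get c = 1001100.


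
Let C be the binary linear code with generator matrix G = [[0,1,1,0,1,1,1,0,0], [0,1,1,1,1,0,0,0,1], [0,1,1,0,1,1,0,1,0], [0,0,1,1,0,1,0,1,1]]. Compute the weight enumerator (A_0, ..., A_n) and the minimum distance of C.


Weight distribution: A_0 = 1, A_1 = 1, A_2 = 1, A_3 = 1, A_4 = 5, A_5 = 5, A_6 = 1, A_7 = 1. Minimum distance d = 1.

Enumerate all 2^4 = 16 messages m ∈ F_2^4.
For each, compute codeword c = mG in F_2^9, then tally its weight.
  m = 0000 → c = 000000000, weight = 0.
  m = 1000 → c = 011011100, weight = 5.
  m = 0100 → c = 011110001, weight = 5.
  m = 1100 → c = 000101101, weight = 4.
  m = 0010 → c = 011011010, weight = 5.
  m = 1010 → c = 000000110, weight = 2.
  m = 0110 → c = 000101011, weight = 4.
  m = 1110 → c = 011110111, weight = 7.
  m = 0001 → c = 001101011, weight = 5.
  m = 1001 → c = 010110111, weight = 6.
  m = 0101 → c = 010011010, weight = 4.
  m = 1101 → c = 001000110, weight = 3.
  m = 0011 → c = 010110001, weight = 4.
  m = 1011 → c = 001101101, weight = 5.
  m = 0111 → c = 001000000, weight = 1.
  m = 1111 → c = 010011100, weight = 4.
Tally weights:
  weight 0: 1 codewords.
  weight 1: 1 codewords.
  weight 2: 1 codewords.
  weight 3: 1 codewords.
  weight 4: 5 codewords.
  weight 5: 5 codewords.
  weight 6: 1 codewords.
  weight 7: 1 codewords.
Minimum distance d = smallest w > 0 with A_w > 0 = 1.
Sanity: Σ A_w = 16 = 2^4 = 16 ✓.


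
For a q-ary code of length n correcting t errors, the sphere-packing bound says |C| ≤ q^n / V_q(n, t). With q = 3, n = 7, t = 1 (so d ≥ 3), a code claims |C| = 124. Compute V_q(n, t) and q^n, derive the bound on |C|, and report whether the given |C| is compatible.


V_q(n, t) = 15, q^n = 2187, Hamming bound = 145, |C| = 124 ≤ bound (satisfied).

Step 1: Compute V_q(n, t) = Σ_{j=0}^1 C(n, j) (q−1)^j.
  j = 0: C(7,0)·(2)^0 = 1·1 = 1.
  j = 1: C(7,1)·(2)^1 = 7·2 = 14.
  V_q(n, t) = 1 + 14 = 15.
Step 2: q^n = 3^7 = 2187.
Step 3: Hamming bound ⌊q^n / V_q(n,t)⌋ = ⌊2187/15⌋ = 145.
Step 4: Compare |C| = 124 to 145: satisfied.
The claimed |C| lies below the Hamming bound.


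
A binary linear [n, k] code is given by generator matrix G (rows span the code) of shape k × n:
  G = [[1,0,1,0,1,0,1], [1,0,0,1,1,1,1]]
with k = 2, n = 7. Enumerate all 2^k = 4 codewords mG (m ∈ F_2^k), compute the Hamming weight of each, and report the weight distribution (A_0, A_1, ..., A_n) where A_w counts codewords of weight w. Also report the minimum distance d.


Weight distribution: A_0 = 1, A_3 = 1, A_4 = 1, A_5 = 1. Minimum distance d = 3.

Enumerate all 2^2 = 4 messages m ∈ F_2^2.
For each, compute codeword c = mG in F_2^7, then tally its weight.
  m = 00 → c = 0000000, weight = 0.
  m = 10 → c = 1010101, weight = 4.
  m = 01 → c = 1001111, weight = 5.
  m = 11 → c = 0011010, weight = 3.
Tally weights:
  weight 0: 1 codewords.
  weight 3: 1 codewords.
  weight 4: 1 codewords.
  weight 5: 1 codewords.
Minimum distance d = smallest w > 0 with A_w > 0 = 3.
Sanity: Σ A_w = 4 = 2^2 = 4 ✓.


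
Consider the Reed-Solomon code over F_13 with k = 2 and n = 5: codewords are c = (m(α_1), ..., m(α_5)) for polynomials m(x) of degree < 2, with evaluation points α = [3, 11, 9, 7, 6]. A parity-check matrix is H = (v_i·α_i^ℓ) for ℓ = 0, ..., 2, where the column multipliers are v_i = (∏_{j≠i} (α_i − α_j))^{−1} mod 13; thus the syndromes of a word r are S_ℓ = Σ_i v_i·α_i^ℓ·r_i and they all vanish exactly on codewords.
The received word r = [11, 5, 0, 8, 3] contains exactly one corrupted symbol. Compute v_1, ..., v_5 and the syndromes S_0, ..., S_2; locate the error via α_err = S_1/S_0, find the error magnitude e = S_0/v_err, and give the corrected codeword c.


S = (8, 9, 2), error at position 5, error magnitude e = 4, c = [11, 5, 0, 8, 12].

Step 1: column multipliers v_i = (∏_{j≠i}(α_i − α_j))^{−1} mod 13.
  i = 1 (α = 3): (3−11)(3−9)(3−7)(3−6) = (−8)·(−6)·(−4)·(−3) = 576 ≡ 4, so v_1 = 4^{−1} = 10 (mod 13).
  i = 2 (α = 11): (11−3)(11−9)(11−7)(11−6) = 8·2·4·5 = 320 ≡ 8, so v_2 = 8^{−1} = 5 (mod 13).
  i = 3 (α = 9): (9−3)(9−11)(9−7)(9−6) = 6·(−2)·2·3 = −72 ≡ 6, so v_3 = 6^{−1} = 11 (mod 13).
  i = 4 (α = 7): (7−3)(7−11)(7−9)(7−6) = 4·(−4)·(−2)·1 = 32 ≡ 6, so v_4 = 6^{−1} = 11 (mod 13).
  i = 5 (α = 6): (6−3)(6−11)(6−9)(6−7) = 3·(−5)·(−3)·(−1) = −45 ≡ 7, so v_5 = 7^{−1} = 2 (mod 13).
  v = [10, 5, 11, 11, 2].
Step 2: syndromes of r = [11, 5, 0, 8, 3] (all sums mod 13).
  S_0 = Σ v_i r_i = 10·11 + 5·5 + 11·0 + 11·8 + 2·3 = 229 ≡ 8.
  S_1 = Σ v_i α_i r_i = 10·3·11 + 5·11·5 + 11·9·0 + 11·7·8 + 2·6·3 = 1257 ≡ 9.
  α_i^2 mod 13 = [9, 4, 3, 10, 10].
  S_2 = Σ v_i α_i^2 r_i = 10·9·11 + 5·4·5 + 11·3·0 + 11·10·8 + 2·10·3 = 2030 ≡ 2.
  S = (8, 9, 2) ≠ 0, so r is not a codeword (an error is present).
Step 3: locate the error. For a single error e at position i, S_ℓ = v_i·e·α_i^ℓ, so α_err = S_1/S_0.
  S_0^{−1} = 8^{−1} = 5 (mod 13), so α_err = 9·5 = 45 ≡ 6 = α_5. Error position i = 5.
  Consistency check: S_2/S_1 = 2·3 = 6 ≡ 6 = α_err ✓ (single-error assumption holds).
Step 4: error magnitude e = S_0/v_5 = S_0·∏_{j≠5}(α_5 − α_j) = 8·7 = 56 ≡ 4 (mod 13).
Step 5: correct position 5: c_5 = r_5 − e = 3 − 4 ≡ 12 (mod 13). Hence c = [11, 5, 0, 8, 12].
  Check: interpolating c through the α_i gives m(x) = 10 + 9·x (degree < 2) with m(α_i) = c_i for every i, so c is indeed a codeword.


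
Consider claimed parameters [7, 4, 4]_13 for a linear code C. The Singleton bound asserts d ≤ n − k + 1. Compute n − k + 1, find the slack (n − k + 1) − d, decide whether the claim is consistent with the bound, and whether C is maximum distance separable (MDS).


Singleton RHS = n − k + 1 = 4, slack = 0, bound satisfied, MDS.

Singleton bound: d ≤ n − k + 1.
Here n = 7, k = 4, so n − k + 1 = 4.
Given d = 4, check d ≤ 4: YES.
Slack = (n − k + 1) − d = 0.
The code is MDS (slack = 0).
Description: the claimed parameters are [7, 4, 4]_13; such a code would be MDS (meets Singleton bound).


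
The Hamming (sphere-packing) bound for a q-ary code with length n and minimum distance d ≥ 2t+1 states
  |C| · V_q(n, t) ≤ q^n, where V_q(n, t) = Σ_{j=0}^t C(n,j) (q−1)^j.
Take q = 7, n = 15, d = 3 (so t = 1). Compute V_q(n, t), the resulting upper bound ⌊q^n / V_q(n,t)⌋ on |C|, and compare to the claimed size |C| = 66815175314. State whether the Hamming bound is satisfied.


V_q(n, t) = 91, q^n = 4747561509943, Hamming bound = 52171005603, |C| = 66815175314 > bound (violated).

Step 1: Compute V_q(n, t) = Σ_{j=0}^1 C(n, j) (q−1)^j.
  j = 0: C(15,0)·(6)^0 = 1·1 = 1.
  j = 1: C(15,1)·(6)^1 = 15·6 = 90.
  V_q(n, t) = 1 + 90 = 91.
Step 2: q^n = 7^15 = 4747561509943.
Step 3: Hamming bound ⌊q^n / V_q(n,t)⌋ = ⌊4747561509943/91⌋ = 52171005603.
Step 4: Compare |C| = 66815175314 to 52171005603: violated.
The claimed |C| lies above the Hamming bound, so no 7-ary code of length 15 with d ≥ 3 can have 66815175314 codewords.


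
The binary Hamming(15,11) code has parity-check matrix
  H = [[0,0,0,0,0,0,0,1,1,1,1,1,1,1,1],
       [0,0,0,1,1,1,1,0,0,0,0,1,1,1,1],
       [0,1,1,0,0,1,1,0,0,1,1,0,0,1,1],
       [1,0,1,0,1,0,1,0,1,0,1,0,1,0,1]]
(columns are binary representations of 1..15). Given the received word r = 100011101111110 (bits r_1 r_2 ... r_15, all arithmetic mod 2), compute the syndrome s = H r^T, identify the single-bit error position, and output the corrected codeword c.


s = (0, 0, 1, 0)^T, error position = 2, corrected codeword c = 110011101111110

Compute s = H r^T mod 2 one row at a time:
  s_1 = 0 + 1 + 1 + 1 + 1 + 1 + 1 + 0 = 6 ≡ 0 (mod 2).
  s_2 = 0 + 1 + 1 + 1 + 1 + 1 + 1 + 0 = 6 ≡ 0 (mod 2).
  s_3 = 0 + 0 + 1 + 1 + 1 + 1 + 1 + 0 = 5 ≡ 1 (mod 2).
  s_4 = 1 + 0 + 1 + 1 + 1 + 1 + 1 + 0 = 6 ≡ 0 (mod 2).
s = (0, 0, 1, 0)^T — this equals column 2 of H (binary 0010), so error is at position 2.
Correct: flip bit 2 of r = 100011101111110 to get c = 110011101111110.


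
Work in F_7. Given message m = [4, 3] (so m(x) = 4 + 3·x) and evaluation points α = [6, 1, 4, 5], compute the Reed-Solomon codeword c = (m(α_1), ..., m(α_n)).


c = [1, 0, 2, 5]

Message polynomial: m(x) = 4 + 3·x (mod 7).
For each evaluation point α_i, compute m(α_i) mod 7:
  α_1 = 6: Horner steps 3 → 1, so m(6) = 1.
  α_2 = 1: Horner steps 3 → 0, so m(1) = 0.
  α_3 = 4: Horner steps 3 → 2, so m(4) = 2.
  α_4 = 5: Horner steps 3 → 5, so m(5) = 5.
Codeword c = [1, 0, 2, 5] ∈ F_7^4.


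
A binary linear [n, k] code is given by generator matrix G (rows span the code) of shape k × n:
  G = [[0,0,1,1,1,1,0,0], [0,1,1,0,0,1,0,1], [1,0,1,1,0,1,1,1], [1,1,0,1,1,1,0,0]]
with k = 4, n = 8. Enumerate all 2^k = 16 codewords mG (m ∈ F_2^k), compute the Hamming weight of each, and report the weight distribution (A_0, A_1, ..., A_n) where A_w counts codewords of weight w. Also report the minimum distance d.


Weight distribution: A_0 = 1, A_3 = 4, A_4 = 5, A_5 = 4, A_6 = 2. Minimum distance d = 3.

Enumerate all 2^4 = 16 messages m ∈ F_2^4.
For each, compute codeword c = mG in F_2^8, then tally its weight.
  m = 0000 → c = 00000000, weight = 0.
  m = 1000 → c = 00111100, weight = 4.
  m = 0100 → c = 01100101, weight = 4.
  m = 1100 → c = 01011001, weight = 4.
  m = 0010 → c = 10110111, weight = 6.
  m = 1010 → c = 10001011, weight = 4.
  m = 0110 → c = 11010010, weight = 4.
  m = 1110 → c = 11101110, weight = 6.
  m = 0001 → c = 11011100, weight = 5.
  m = 1001 → c = 11100000, weight = 3.
  m = 0101 → c = 10111001, weight = 5.
  m = 1101 → c = 10000101, weight = 3.
  m = 0011 → c = 01101011, weight = 5.
  m = 1011 → c = 01010111, weight = 5.
  m = 0111 → c = 00001110, weight = 3.
  m = 1111 → c = 00110010, weight = 3.
Tally weights:
  weight 0: 1 codewords.
  weight 3: 4 codewords.
  weight 4: 5 codewords.
  weight 5: 4 codewords.
  weight 6: 2 codewords.
Minimum distance d = smallest w > 0 with A_w > 0 = 3.
Sanity: Σ A_w = 16 = 2^4 = 16 ✓.


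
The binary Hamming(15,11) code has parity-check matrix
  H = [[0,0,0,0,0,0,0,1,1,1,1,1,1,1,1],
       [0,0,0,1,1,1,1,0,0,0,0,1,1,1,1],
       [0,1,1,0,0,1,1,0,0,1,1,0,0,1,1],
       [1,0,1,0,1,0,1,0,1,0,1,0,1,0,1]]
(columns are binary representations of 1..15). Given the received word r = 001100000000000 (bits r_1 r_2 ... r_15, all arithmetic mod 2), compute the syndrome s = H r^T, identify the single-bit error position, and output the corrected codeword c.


s = (0, 1, 1, 1)^T, error position = 7, corrected codeword c = 001100100000000

Compute s = H r^T mod 2 one row at a time:
  s_1 = 0 + 0 + 0 + 0 + 0 + 0 + 0 + 0 = 0 ≡ 0 (mod 2).
  s_2 = 1 + 0 + 0 + 0 + 0 + 0 + 0 + 0 = 1 ≡ 1 (mod 2).
  s_3 = 0 + 1 + 0 + 0 + 0 + 0 + 0 + 0 = 1 ≡ 1 (mod 2).
  s_4 = 0 + 1 + 0 + 0 + 0 + 0 + 0 + 0 = 1 ≡ 1 (mod 2).
s = (0, 1, 1, 1)^T — this equals column 7 of H (binary 0111), so error is at position 7.
Correct: flip bit 7 of r = 001100000000000 to get c = 001100100000000.


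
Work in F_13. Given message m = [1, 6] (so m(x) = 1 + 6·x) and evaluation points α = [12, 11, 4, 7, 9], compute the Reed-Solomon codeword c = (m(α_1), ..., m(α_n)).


c = [8, 2, 12, 4, 3]

Message polynomial: m(x) = 1 + 6·x (mod 13).
For each evaluation point α_i, compute m(α_i) mod 13:
  α_1 = 12: Horner steps 6 → 8, so m(12) = 8.
  α_2 = 11: Horner steps 6 → 2, so m(11) = 2.
  α_3 = 4: Horner steps 6 → 12, so m(4) = 12.
  α_4 = 7: Horner steps 6 → 4, so m(7) = 4.
  α_5 = 9: Horner steps 6 → 3, so m(9) = 3.
Codeword c = [8, 2, 12, 4, 3] ∈ F_13^5.


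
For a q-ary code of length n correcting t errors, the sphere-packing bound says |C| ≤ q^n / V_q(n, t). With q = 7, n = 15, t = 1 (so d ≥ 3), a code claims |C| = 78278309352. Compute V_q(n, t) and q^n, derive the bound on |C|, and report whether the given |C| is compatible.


V_q(n, t) = 91, q^n = 4747561509943, Hamming bound = 52171005603, |C| = 78278309352 > bound (violated).

Step 1: Compute V_q(n, t) = Σ_{j=0}^1 C(n, j) (q−1)^j.
  j = 0: C(15,0)·(6)^0 = 1·1 = 1.
  j = 1: C(15,1)·(6)^1 = 15·6 = 90.
  V_q(n, t) = 1 + 90 = 91.
Step 2: q^n = 7^15 = 4747561509943.
Step 3: Hamming bound ⌊q^n / V_q(n,t)⌋ = ⌊4747561509943/91⌋ = 52171005603.
Step 4: Compare |C| = 78278309352 to 52171005603: violated.
The claimed |C| lies above the Hamming bound, so no 7-ary code of length 15 with d ≥ 3 can have 78278309352 codewords.


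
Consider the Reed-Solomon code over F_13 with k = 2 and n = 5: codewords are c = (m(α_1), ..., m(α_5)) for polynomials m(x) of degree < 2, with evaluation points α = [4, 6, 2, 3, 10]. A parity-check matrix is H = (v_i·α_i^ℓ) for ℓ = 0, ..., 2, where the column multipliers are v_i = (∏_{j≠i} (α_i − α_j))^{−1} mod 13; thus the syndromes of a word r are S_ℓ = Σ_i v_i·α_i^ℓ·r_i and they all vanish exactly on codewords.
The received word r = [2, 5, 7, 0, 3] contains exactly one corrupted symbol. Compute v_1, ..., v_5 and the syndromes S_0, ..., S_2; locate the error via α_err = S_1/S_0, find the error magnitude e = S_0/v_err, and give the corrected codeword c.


S = (2, 8, 6), error at position 1, error magnitude e = 9, c = [6, 5, 7, 0, 3].

Step 1: column multipliers v_i = (∏_{j≠i}(α_i − α_j))^{−1} mod 13.
  i = 1 (α = 4): (4−6)(4−2)(4−3)(4−10) = (−2)·2·1·(−6) = 24 ≡ 11, so v_1 = 11^{−1} = 6 (mod 13).
  i = 2 (α = 6): (6−4)(6−2)(6−3)(6−10) = 2·4·3·(−4) = −96 ≡ 8, so v_2 = 8^{−1} = 5 (mod 13).
  i = 3 (α = 2): (2−4)(2−6)(2−3)(2−10) = (−2)·(−4)·(−1)·(−8) = 64 ≡ 12, so v_3 = 12^{−1} = 12 (mod 13).
  i = 4 (α = 3): (3−4)(3−6)(3−2)(3−10) = (−1)·(−3)·1·(−7) = −21 ≡ 5, so v_4 = 5^{−1} = 8 (mod 13).
  i = 5 (α = 10): (10−4)(10−6)(10−2)(10−3) = 6·4·8·7 = 1344 ≡ 5, so v_5 = 5^{−1} = 8 (mod 13).
  v = [6, 5, 12, 8, 8].
Step 2: syndromes of r = [2, 5, 7, 0, 3] (all sums mod 13).
  S_0 = Σ v_i r_i = 6·2 + 5·5 + 12·7 + 8·0 + 8·3 = 145 ≡ 2.
  S_1 = Σ v_i α_i r_i = 6·4·2 + 5·6·5 + 12·2·7 + 8·3·0 + 8·10·3 = 606 ≡ 8.
  α_i^2 mod 13 = [3, 10, 4, 9, 9].
  S_2 = Σ v_i α_i^2 r_i = 6·3·2 + 5·10·5 + 12·4·7 + 8·9·0 + 8·9·3 = 838 ≡ 6.
  S = (2, 8, 6) ≠ 0, so r is not a codeword (an error is present).
Step 3: locate the error. For a single error e at position i, S_ℓ = v_i·e·α_i^ℓ, so α_err = S_1/S_0.
  S_0^{−1} = 2^{−1} = 7 (mod 13), so α_err = 8·7 = 56 ≡ 4 = α_1. Error position i = 1.
  Consistency check: S_2/S_1 = 6·5 = 30 ≡ 4 = α_err ✓ (single-error assumption holds).
Step 4: error magnitude e = S_0/v_1 = S_0·∏_{j≠1}(α_1 − α_j) = 2·11 = 22 ≡ 9 (mod 13).
Step 5: correct position 1: c_1 = r_1 − e = 2 − 9 ≡ 6 (mod 13). Hence c = [6, 5, 7, 0, 3].
  Check: interpolating c through the α_i gives m(x) = 8 + 6·x (degree < 2) with m(α_i) = c_i for every i, so c is indeed a codeword.


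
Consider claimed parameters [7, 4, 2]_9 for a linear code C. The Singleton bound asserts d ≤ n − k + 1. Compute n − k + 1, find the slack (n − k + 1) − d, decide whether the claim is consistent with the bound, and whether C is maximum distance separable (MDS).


Singleton RHS = n − k + 1 = 4, slack = 2, bound satisfied, not MDS.

Singleton bound: d ≤ n − k + 1.
Here n = 7, k = 4, so n − k + 1 = 4.
Given d = 2, check d ≤ 4: YES.
Slack = (n − k + 1) − d = 2.
The code is NOT MDS (slack = 2 > 0).
Description: the claimed parameters are [7, 4, 2]_9; such a code would be non-MDS.


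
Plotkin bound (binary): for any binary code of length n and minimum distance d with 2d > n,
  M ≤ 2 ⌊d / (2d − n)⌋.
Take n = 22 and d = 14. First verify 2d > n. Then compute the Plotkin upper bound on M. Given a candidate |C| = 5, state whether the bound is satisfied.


Plotkin bound M ≤ 4; given |C| = 5 > bound (violated).

Check applicability: 2d = 28, n = 22.
2d − n = 6 > 0, so Plotkin applies.
Compute d/(2d−n) = 14/6 ≈ 2.3333.
⌊d/(2d−n)⌋ = 2.
Plotkin bound: M ≤ 2·2 = 4.
Given |C| = 5, check: VIOLATED.
This |C| is above the Plotkin bound, so no binary code with n = 22, d = 14 and 5 codewords exists.


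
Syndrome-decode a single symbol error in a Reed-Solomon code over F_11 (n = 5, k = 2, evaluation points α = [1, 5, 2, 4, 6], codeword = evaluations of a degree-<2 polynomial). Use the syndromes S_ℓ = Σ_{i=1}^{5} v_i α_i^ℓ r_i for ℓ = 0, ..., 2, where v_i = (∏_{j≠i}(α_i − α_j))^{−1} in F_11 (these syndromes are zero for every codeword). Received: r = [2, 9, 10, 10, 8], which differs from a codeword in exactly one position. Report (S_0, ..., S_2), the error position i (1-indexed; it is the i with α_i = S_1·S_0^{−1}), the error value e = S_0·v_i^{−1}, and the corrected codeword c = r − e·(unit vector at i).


S = (1, 2, 4), error at position 3, error magnitude e = 9, c = [2, 9, 1, 10, 8].

Step 1: column multipliers v_i = (∏_{j≠i}(α_i − α_j))^{−1} mod 11.
  i = 1 (α = 1): (1−5)(1−2)(1−4)(1−6) = (−4)·(−1)·(−3)·(−5) = 60 ≡ 5, so v_1 = 5^{−1} = 9 (mod 11).
  i = 2 (α = 5): (5−1)(5−2)(5−4)(5−6) = 4·3·1·(−1) = −12 ≡ 10, so v_2 = 10^{−1} = 10 (mod 11).
  i = 3 (α = 2): (2−1)(2−5)(2−4)(2−6) = 1·(−3)·(−2)·(−4) = −24 ≡ 9, so v_3 = 9^{−1} = 5 (mod 11).
  i = 4 (α = 4): (4−1)(4−5)(4−2)(4−6) = 3·(−1)·2·(−2) = 12 ≡ 1, so v_4 = 1^{−1} = 1 (mod 11).
  i = 5 (α = 6): (6−1)(6−5)(6−2)(6−4) = 5·1·4·2 = 40 ≡ 7, so v_5 = 7^{−1} = 8 (mod 11).
  v = [9, 10, 5, 1, 8].
Step 2: syndromes of r = [2, 9, 10, 10, 8] (all sums mod 11).
  S_0 = Σ v_i r_i = 9·2 + 10·9 + 5·10 + 1·10 + 8·8 = 232 ≡ 1.
  S_1 = Σ v_i α_i r_i = 9·1·2 + 10·5·9 + 5·2·10 + 1·4·10 + 8·6·8 = 992 ≡ 2.
  α_i^2 mod 11 = [1, 3, 4, 5, 3].
  S_2 = Σ v_i α_i^2 r_i = 9·1·2 + 10·3·9 + 5·4·10 + 1·5·10 + 8·3·8 = 730 ≡ 4.
  S = (1, 2, 4) ≠ 0, so r is not a codeword (an error is present).
Step 3: locate the error. For a single error e at position i, S_ℓ = v_i·e·α_i^ℓ, so α_err = S_1/S_0.
  S_0^{−1} = 1^{−1} = 1 (mod 11), so α_err = 2·1 = 2 ≡ 2 = α_3. Error position i = 3.
  Consistency check: S_2/S_1 = 4·6 = 24 ≡ 2 = α_err ✓ (single-error assumption holds).
Step 4: error magnitude e = S_0/v_3 = S_0·∏_{j≠3}(α_3 − α_j) = 1·9 = 9 ≡ 9 (mod 11).
Step 5: correct position 3: c_3 = r_3 − e = 10 − 9 ≡ 1 (mod 11). Hence c = [2, 9, 1, 10, 8].
  Check: interpolating c through the α_i gives m(x) = 3 + 10·x (degree < 2) with m(α_i) = c_i for every i, so c is indeed a codeword.


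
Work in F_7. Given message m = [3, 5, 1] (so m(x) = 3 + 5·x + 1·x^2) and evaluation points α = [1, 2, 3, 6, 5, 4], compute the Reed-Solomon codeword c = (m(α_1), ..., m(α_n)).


c = [2, 3, 6, 6, 4, 4]

Message polynomial: m(x) = 3 + 5·x + 1·x^2 (mod 7).
For each evaluation point α_i, compute m(α_i) mod 7:
  α_1 = 1: Horner steps 1 → 6 → 2, so m(1) = 2.
  α_2 = 2: Horner steps 1 → 0 → 3, so m(2) = 3.
  α_3 = 3: Horner steps 1 → 1 → 6, so m(3) = 6.
  α_4 = 6: Horner steps 1 → 4 → 6, so m(6) = 6.
  α_5 = 5: Horner steps 1 → 3 → 4, so m(5) = 4.
  α_6 = 4: Horner steps 1 → 2 → 4, so m(4) = 4.
Codeword c = [2, 3, 6, 6, 4, 4] ∈ F_7^6.


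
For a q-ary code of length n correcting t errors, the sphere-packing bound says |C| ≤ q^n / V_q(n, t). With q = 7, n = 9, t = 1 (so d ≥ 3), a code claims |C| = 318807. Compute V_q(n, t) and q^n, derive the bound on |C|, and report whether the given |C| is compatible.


V_q(n, t) = 55, q^n = 40353607, Hamming bound = 733701, |C| = 318807 ≤ bound (satisfied).

Step 1: Compute V_q(n, t) = Σ_{j=0}^1 C(n, j) (q−1)^j.
  j = 0: C(9,0)·(6)^0 = 1·1 = 1.
  j = 1: C(9,1)·(6)^1 = 9·6 = 54.
  V_q(n, t) = 1 + 54 = 55.
Step 2: q^n = 7^9 = 40353607.
Step 3: Hamming bound ⌊q^n / V_q(n,t)⌋ = ⌊40353607/55⌋ = 733701.
Step 4: Compare |C| = 318807 to 733701: satisfied.
The claimed |C| lies below the Hamming bound.


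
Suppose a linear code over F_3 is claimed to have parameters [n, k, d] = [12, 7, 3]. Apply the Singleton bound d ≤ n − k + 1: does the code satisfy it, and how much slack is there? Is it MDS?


Singleton RHS = n − k + 1 = 6, slack = 3, bound satisfied, not MDS.

Singleton bound: d ≤ n − k + 1.
Here n = 12, k = 7, so n − k + 1 = 6.
Given d = 3, check d ≤ 6: YES.
Slack = (n − k + 1) − d = 3.
The code is NOT MDS (slack = 3 > 0).
Description: the claimed parameters are [12, 7, 3]_3; such a code would be non-MDS.


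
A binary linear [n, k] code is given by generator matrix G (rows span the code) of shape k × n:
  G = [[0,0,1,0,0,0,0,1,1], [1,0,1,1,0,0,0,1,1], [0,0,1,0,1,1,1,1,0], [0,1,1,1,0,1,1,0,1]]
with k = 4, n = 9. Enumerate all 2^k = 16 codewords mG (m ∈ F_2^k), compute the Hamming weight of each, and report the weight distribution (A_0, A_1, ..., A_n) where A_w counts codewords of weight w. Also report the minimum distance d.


Weight distribution: A_0 = 1, A_2 = 1, A_3 = 1, A_4 = 3, A_5 = 6, A_6 = 3, A_7 = 1. Minimum distance d = 2.

Enumerate all 2^4 = 16 messages m ∈ F_2^4.
For each, compute codeword c = mG in F_2^9, then tally its weight.
  m = 0000 → c = 000000000, weight = 0.
  m = 1000 → c = 001000011, weight = 3.
  m = 0100 → c = 101100011, weight = 5.
  m = 1100 → c = 100100000, weight = 2.
  m = 0010 → c = 001011110, weight = 5.
  m = 1010 → c = 000011101, weight = 4.
  m = 0110 → c = 100111101, weight = 6.
  m = 1110 → c = 101111110, weight = 7.
  m = 0001 → c = 011101101, weight = 6.
  m = 1001 → c = 010101110, weight = 5.
  m = 0101 → c = 110001110, weight = 5.
  m = 1101 → c = 111001101, weight = 6.
  m = 0011 → c = 010110011, weight = 5.
  m = 1011 → c = 011110000, weight = 4.
  m = 0111 → c = 111010000, weight = 4.
  m = 1111 → c = 110010011, weight = 5.
Tally weights:
  weight 0: 1 codewords.
  weight 2: 1 codewords.
  weight 3: 1 codewords.
  weight 4: 3 codewords.
  weight 5: 6 codewords.
  weight 6: 3 codewords.
  weight 7: 1 codewords.
Minimum distance d = smallest w > 0 with A_w > 0 = 2.
Sanity: Σ A_w = 16 = 2^4 = 16 ✓.


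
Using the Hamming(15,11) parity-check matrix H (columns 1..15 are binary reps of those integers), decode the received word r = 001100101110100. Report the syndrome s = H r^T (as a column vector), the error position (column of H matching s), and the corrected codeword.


s = (0, 1, 0, 1)^T, error position = 5, corrected codeword c = 001110101110100

Compute s = H r^T mod 2 one row at a time:
  s_1 = 0 + 1 + 1 + 1 + 0 + 1 + 0 + 0 = 4 ≡ 0 (mod 2).
  s_2 = 1 + 0 + 0 + 1 + 0 + 1 + 0 + 0 = 3 ≡ 1 (mod 2).
  s_3 = 0 + 1 + 0 + 1 + 1 + 1 + 0 + 0 = 4 ≡ 0 (mod 2).
  s_4 = 0 + 1 + 0 + 1 + 1 + 1 + 1 + 0 = 5 ≡ 1 (mod 2).
s = (0, 1, 0, 1)^T — this equals column 5 of H (binary 0101), so error is at position 5.
Correct: flip bit 5 of r = 001100101110100 to get c = 001110101110100.


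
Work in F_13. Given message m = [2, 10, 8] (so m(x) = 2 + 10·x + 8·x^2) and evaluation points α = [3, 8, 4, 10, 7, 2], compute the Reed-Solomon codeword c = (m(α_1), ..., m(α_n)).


c = [0, 9, 1, 5, 9, 2]

Message polynomial: m(x) = 2 + 10·x + 8·x^2 (mod 13).
For each evaluation point α_i, compute m(α_i) mod 13:
  α_1 = 3: Horner steps 8 → 8 → 0, so m(3) = 0.
  α_2 = 8: Horner steps 8 → 9 → 9, so m(8) = 9.
  α_3 = 4: Horner steps 8 → 3 → 1, so m(4) = 1.
  α_4 = 10: Horner steps 8 → 12 → 5, so m(10) = 5.
  α_5 = 7: Horner steps 8 → 1 → 9, so m(7) = 9.
  α_6 = 2: Horner steps 8 → 0 → 2, so m(2) = 2.
Codeword c = [0, 9, 1, 5, 9, 2] ∈ F_13^6.


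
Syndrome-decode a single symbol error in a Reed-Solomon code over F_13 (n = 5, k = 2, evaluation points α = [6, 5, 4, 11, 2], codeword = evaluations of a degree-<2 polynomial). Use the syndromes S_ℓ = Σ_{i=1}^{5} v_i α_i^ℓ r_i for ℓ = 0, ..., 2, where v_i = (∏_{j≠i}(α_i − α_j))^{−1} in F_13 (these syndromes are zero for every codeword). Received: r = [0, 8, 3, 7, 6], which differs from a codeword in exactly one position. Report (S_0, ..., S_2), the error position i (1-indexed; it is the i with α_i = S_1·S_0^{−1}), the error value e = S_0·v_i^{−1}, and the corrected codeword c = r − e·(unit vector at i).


S = (12, 2, 9), error at position 4, error magnitude e = 8, c = [0, 8, 3, 12, 6].

Step 1: column multipliers v_i = (∏_{j≠i}(α_i − α_j))^{−1} mod 13.
  i = 1 (α = 6): (6−5)(6−4)(6−11)(6−2) = 1·2·(−5)·4 = −40 ≡ 12, so v_1 = 12^{−1} = 12 (mod 13).
  i = 2 (α = 5): (5−6)(5−4)(5−11)(5−2) = (−1)·1·(−6)·3 = 18 ≡ 5, so v_2 = 5^{−1} = 8 (mod 13).
  i = 3 (α = 4): (4−6)(4−5)(4−11)(4−2) = (−2)·(−1)·(−7)·2 = −28 ≡ 11, so v_3 = 11^{−1} = 6 (mod 13).
  i = 4 (α = 11): (11−6)(11−5)(11−4)(11−2) = 5·6·7·9 = 1890 ≡ 5, so v_4 = 5^{−1} = 8 (mod 13).
  i = 5 (α = 2): (2−6)(2−5)(2−4)(2−11) = (−4)·(−3)·(−2)·(−9) = 216 ≡ 8, so v_5 = 8^{−1} = 5 (mod 13).
  v = [12, 8, 6, 8, 5].
Step 2: syndromes of r = [0, 8, 3, 7, 6] (all sums mod 13).
  S_0 = Σ v_i r_i = 12·0 + 8·8 + 6·3 + 8·7 + 5·6 = 168 ≡ 12.
  S_1 = Σ v_i α_i r_i = 12·6·0 + 8·5·8 + 6·4·3 + 8·11·7 + 5·2·6 = 1068 ≡ 2.
  α_i^2 mod 13 = [10, 12, 3, 4, 4].
  S_2 = Σ v_i α_i^2 r_i = 12·10·0 + 8·12·8 + 6·3·3 + 8·4·7 + 5·4·6 = 1166 ≡ 9.
  S = (12, 2, 9) ≠ 0, so r is not a codeword (an error is present).
Step 3: locate the error. For a single error e at position i, S_ℓ = v_i·e·α_i^ℓ, so α_err = S_1/S_0.
  S_0^{−1} = 12^{−1} = 12 (mod 13), so α_err = 2·12 = 24 ≡ 11 = α_4. Error position i = 4.
  Consistency check: S_2/S_1 = 9·7 = 63 ≡ 11 = α_err ✓ (single-error assumption holds).
Step 4: error magnitude e = S_0/v_4 = S_0·∏_{j≠4}(α_4 − α_j) = 12·5 = 60 ≡ 8 (mod 13).
Step 5: correct position 4: c_4 = r_4 − e = 7 − 8 ≡ 12 (mod 13). Hence c = [0, 8, 3, 12, 6].
  Check: interpolating c through the α_i gives m(x) = 9 + 5·x (degree < 2) with m(α_i) = c_i for every i, so c is indeed a codeword.


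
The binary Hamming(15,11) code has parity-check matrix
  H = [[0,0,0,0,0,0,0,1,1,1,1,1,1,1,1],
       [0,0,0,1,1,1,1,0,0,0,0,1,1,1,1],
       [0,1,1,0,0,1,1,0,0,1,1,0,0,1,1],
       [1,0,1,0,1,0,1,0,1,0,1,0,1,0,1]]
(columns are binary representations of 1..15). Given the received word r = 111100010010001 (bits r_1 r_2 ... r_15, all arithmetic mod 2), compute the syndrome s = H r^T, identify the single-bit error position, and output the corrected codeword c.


s = (1, 0, 0, 0)^T, error position = 8, corrected codeword c = 111100000010001

Compute s = H r^T mod 2 one row at a time:
  s_1 = 1 + 0 + 0 + 1 + 0 + 0 + 0 + 1 = 3 ≡ 1 (mod 2).
  s_2 = 1 + 0 + 0 + 0 + 0 + 0 + 0 + 1 = 2 ≡ 0 (mod 2).
  s_3 = 1 + 1 + 0 + 0 + 0 + 1 + 0 + 1 = 4 ≡ 0 (mod 2).
  s_4 = 1 + 1 + 0 + 0 + 0 + 1 + 0 + 1 = 4 ≡ 0 (mod 2).
s = (1, 0, 0, 0)^T — this equals column 8 of H (binary 1000), so error is at position 8.
Correct: flip bit 8 of r = 111100010010001 to get c = 111100000010001.


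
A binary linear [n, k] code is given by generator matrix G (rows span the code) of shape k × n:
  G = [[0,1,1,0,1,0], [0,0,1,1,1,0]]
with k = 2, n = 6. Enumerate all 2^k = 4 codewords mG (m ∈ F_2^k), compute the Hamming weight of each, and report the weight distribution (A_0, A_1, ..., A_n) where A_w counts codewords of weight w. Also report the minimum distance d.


Weight distribution: A_0 = 1, A_2 = 1, A_3 = 2. Minimum distance d = 2.

Enumerate all 2^2 = 4 messages m ∈ F_2^2.
For each, compute codeword c = mG in F_2^6, then tally its weight.
  m = 00 → c = 000000, weight = 0.
  m = 10 → c = 011010, weight = 3.
  m = 01 → c = 001110, weight = 3.
  m = 11 → c = 010100, weight = 2.
Tally weights:
  weight 0: 1 codewords.
  weight 2: 1 codewords.
  weight 3: 2 codewords.
Minimum distance d = smallest w > 0 with A_w > 0 = 2.
Sanity: Σ A_w = 4 = 2^2 = 4 ✓.


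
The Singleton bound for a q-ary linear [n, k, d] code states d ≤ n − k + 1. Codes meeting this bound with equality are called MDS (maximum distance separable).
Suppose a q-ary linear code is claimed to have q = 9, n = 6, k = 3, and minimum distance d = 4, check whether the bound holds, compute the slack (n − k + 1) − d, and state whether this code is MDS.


Singleton RHS = n − k + 1 = 4, slack = 0, bound satisfied, MDS.

Singleton bound: d ≤ n − k + 1.
Here n = 6, k = 3, so n − k + 1 = 4.
Given d = 4, check d ≤ 4: YES.
Slack = (n − k + 1) − d = 0.
The code is MDS (slack = 0).
Description: the claimed parameters are [6, 3, 4]_9; such a code would be MDS (meets Singleton bound).


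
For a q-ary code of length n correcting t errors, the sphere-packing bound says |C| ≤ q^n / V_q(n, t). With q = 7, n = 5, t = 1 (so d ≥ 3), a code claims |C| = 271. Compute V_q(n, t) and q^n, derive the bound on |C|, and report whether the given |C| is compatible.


V_q(n, t) = 31, q^n = 16807, Hamming bound = 542, |C| = 271 ≤ bound (satisfied).

Step 1: Compute V_q(n, t) = Σ_{j=0}^1 C(n, j) (q−1)^j.
  j = 0: C(5,0)·(6)^0 = 1·1 = 1.
  j = 1: C(5,1)·(6)^1 = 5·6 = 30.
  V_q(n, t) = 1 + 30 = 31.
Step 2: q^n = 7^5 = 16807.
Step 3: Hamming bound ⌊q^n / V_q(n,t)⌋ = ⌊16807/31⌋ = 542.
Step 4: Compare |C| = 271 to 542: satisfied.
The claimed |C| lies below the Hamming bound.


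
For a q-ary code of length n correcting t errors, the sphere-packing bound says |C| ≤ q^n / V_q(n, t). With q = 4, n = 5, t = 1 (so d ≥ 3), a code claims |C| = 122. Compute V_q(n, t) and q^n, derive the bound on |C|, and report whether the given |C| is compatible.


V_q(n, t) = 16, q^n = 1024, Hamming bound = 64, |C| = 122 > bound (violated).

Step 1: Compute V_q(n, t) = Σ_{j=0}^1 C(n, j) (q−1)^j.
  j = 0: C(5,0)·(3)^0 = 1·1 = 1.
  j = 1: C(5,1)·(3)^1 = 5·3 = 15.
  V_q(n, t) = 1 + 15 = 16.
Step 2: q^n = 4^5 = 1024.
Step 3: Hamming bound ⌊q^n / V_q(n,t)⌋ = ⌊1024/16⌋ = 64.
Step 4: Compare |C| = 122 to 64: violated.
The claimed |C| lies above the Hamming bound, so no 4-ary code of length 5 with d ≥ 3 can have 122 codewords.


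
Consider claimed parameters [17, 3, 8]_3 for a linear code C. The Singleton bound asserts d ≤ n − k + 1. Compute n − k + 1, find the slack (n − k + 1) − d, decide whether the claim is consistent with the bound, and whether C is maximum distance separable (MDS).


Singleton RHS = n − k + 1 = 15, slack = 7, bound satisfied, not MDS.

Singleton bound: d ≤ n − k + 1.
Here n = 17, k = 3, so n − k + 1 = 15.
Given d = 8, check d ≤ 15: YES.
Slack = (n − k + 1) − d = 7.
The code is NOT MDS (slack = 7 > 0).
Description: the claimed parameters are [17, 3, 8]_3; such a code would be non-MDS.


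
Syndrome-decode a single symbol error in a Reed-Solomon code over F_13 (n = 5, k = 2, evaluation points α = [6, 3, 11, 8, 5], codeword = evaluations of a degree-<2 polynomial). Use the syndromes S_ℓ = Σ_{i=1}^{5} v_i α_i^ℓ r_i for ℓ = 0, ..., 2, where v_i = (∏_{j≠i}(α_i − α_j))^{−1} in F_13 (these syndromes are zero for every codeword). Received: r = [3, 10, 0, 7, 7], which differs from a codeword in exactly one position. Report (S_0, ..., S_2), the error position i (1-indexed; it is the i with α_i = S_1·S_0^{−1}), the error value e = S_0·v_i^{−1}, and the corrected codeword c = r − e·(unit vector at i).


S = (2, 10, 11), error at position 5, error magnitude e = 6, c = [3, 10, 0, 7, 1].

Step 1: column multipliers v_i = (∏_{j≠i}(α_i − α_j))^{−1} mod 13.
  i = 1 (α = 6): (6−3)(6−11)(6−8)(6−5) = 3·(−5)·(−2)·1 = 30 ≡ 4, so v_1 = 4^{−1} = 10 (mod 13).
  i = 2 (α = 3): (3−6)(3−11)(3−8)(3−5) = (−3)·(−8)·(−5)·(−2) = 240 ≡ 6, so v_2 = 6^{−1} = 11 (mod 13).
  i = 3 (α = 11): (11−6)(11−3)(11−8)(11−5) = 5·8·3·6 = 720 ≡ 5, so v_3 = 5^{−1} = 8 (mod 13).
  i = 4 (α = 8): (8−6)(8−3)(8−11)(8−5) = 2·5·(−3)·3 = −90 ≡ 1, so v_4 = 1^{−1} = 1 (mod 13).
  i = 5 (α = 5): (5−6)(5−3)(5−11)(5−8) = (−1)·2·(−6)·(−3) = −36 ≡ 3, so v_5 = 3^{−1} = 9 (mod 13).
  v = [10, 11, 8, 1, 9].
Step 2: syndromes of r = [3, 10, 0, 7, 7] (all sums mod 13).
  S_0 = Σ v_i r_i = 10·3 + 11·10 + 8·0 + 1·7 + 9·7 = 210 ≡ 2.
  S_1 = Σ v_i α_i r_i = 10·6·3 + 11·3·10 + 8·11·0 + 1·8·7 + 9·5·7 = 881 ≡ 10.
  α_i^2 mod 13 = [10, 9, 4, 12, 12].
  S_2 = Σ v_i α_i^2 r_i = 10·10·3 + 11·9·10 + 8·4·0 + 1·12·7 + 9·12·7 = 2130 ≡ 11.
  S = (2, 10, 11) ≠ 0, so r is not a codeword (an error is present).
Step 3: locate the error. For a single error e at position i, S_ℓ = v_i·e·α_i^ℓ, so α_err = S_1/S_0.
  S_0^{−1} = 2^{−1} = 7 (mod 13), so α_err = 10·7 = 70 ≡ 5 = α_5. Error position i = 5.
  Consistency check: S_2/S_1 = 11·4 = 44 ≡ 5 = α_err ✓ (single-error assumption holds).
Step 4: error magnitude e = S_0/v_5 = S_0·∏_{j≠5}(α_5 − α_j) = 2·3 = 6 ≡ 6 (mod 13).
Step 5: correct position 5: c_5 = r_5 − e = 7 − 6 ≡ 1 (mod 13). Hence c = [3, 10, 0, 7, 1].
  Check: interpolating c through the α_i gives m(x) = 4 + 2·x (degree < 2) with m(α_i) = c_i for every i, so c is indeed a codeword.


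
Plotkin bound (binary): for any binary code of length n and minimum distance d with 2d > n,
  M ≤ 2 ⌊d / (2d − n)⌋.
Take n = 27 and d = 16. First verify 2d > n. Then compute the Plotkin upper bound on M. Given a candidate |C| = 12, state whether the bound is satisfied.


Plotkin bound M ≤ 6; given |C| = 12 > bound (violated).

Check applicability: 2d = 32, n = 27.
2d − n = 5 > 0, so Plotkin applies.
Compute d/(2d−n) = 16/5 ≈ 3.2000.
⌊d/(2d−n)⌋ = 3.
Plotkin bound: M ≤ 2·3 = 6.
Given |C| = 12, check: VIOLATED.
This |C| is above the Plotkin bound, so no binary code with n = 27, d = 16 and 12 codewords exists.


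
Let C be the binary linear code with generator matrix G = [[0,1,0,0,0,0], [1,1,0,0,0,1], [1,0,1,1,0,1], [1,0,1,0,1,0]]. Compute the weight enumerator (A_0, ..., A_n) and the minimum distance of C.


Weight distribution: A_0 = 1, A_1 = 1, A_2 = 2, A_3 = 6, A_4 = 5, A_5 = 1. Minimum distance d = 1.

Enumerate all 2^4 = 16 messages m ∈ F_2^4.
For each, compute codeword c = mG in F_2^6, then tally its weight.
  m = 0000 → c = 000000, weight = 0.
  m = 1000 → c = 010000, weight = 1.
  m = 0100 → c = 110001, weight = 3.
  m = 1100 → c = 100001, weight = 2.
  m = 0010 → c = 101101, weight = 4.
  m = 1010 → c = 111101, weight = 5.
  m = 0110 → c = 011100, weight = 3.
  m = 1110 → c = 001100, weight = 2.
  m = 0001 → c = 101010, weight = 3.
  m = 1001 → c = 111010, weight = 4.
  m = 0101 → c = 011011, weight = 4.
  m = 1101 → c = 001011, weight = 3.
  m = 0011 → c = 000111, weight = 3.
  m = 1011 → c = 010111, weight = 4.
  m = 0111 → c = 110110, weight = 4.
  m = 1111 → c = 100110, weight = 3.
Tally weights:
  weight 0: 1 codewords.
  weight 1: 1 codewords.
  weight 2: 2 codewords.
  weight 3: 6 codewords.
  weight 4: 5 codewords.
  weight 5: 1 codewords.
Minimum distance d = smallest w > 0 with A_w > 0 = 1.
Sanity: Σ A_w = 16 = 2^4 = 16 ✓.


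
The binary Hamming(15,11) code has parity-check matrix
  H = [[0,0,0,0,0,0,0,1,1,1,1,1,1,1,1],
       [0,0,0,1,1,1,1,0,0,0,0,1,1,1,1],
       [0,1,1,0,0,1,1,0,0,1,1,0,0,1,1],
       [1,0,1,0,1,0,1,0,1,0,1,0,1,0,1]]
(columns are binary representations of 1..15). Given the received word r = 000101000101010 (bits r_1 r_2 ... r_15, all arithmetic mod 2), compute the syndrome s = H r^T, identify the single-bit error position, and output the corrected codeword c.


s = (1, 0, 1, 0)^T, error position = 10, corrected codeword c = 000101000001010

Compute s = H r^T mod 2 one row at a time:
  s_1 = 0 + 0 + 1 + 0 + 1 + 0 + 1 + 0 = 3 ≡ 1 (mod 2).
  s_2 = 1 + 0 + 1 + 0 + 1 + 0 + 1 + 0 = 4 ≡ 0 (mod 2).
  s_3 = 0 + 0 + 1 + 0 + 1 + 0 + 1 + 0 = 3 ≡ 1 (mod 2).
  s_4 = 0 + 0 + 0 + 0 + 0 + 0 + 0 + 0 = 0 ≡ 0 (mod 2).
s = (1, 0, 1, 0)^T — this equals column 10 of H (binary 1010), so error is at position 10.
Correct: flip bit 10 of r = 000101000101010 to get c = 000101000001010.


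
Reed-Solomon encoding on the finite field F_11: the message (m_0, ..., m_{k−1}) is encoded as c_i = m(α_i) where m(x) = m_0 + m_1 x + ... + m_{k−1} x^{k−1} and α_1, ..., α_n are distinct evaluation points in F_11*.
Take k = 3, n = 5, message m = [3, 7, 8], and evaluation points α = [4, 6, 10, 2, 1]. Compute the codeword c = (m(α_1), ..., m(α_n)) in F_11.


c = [5, 3, 4, 5, 7]

Message polynomial: m(x) = 3 + 7·x + 8·x^2 (mod 11).
For each evaluation point α_i, compute m(α_i) mod 11:
  α_1 = 4: Horner steps 8 → 6 → 5, so m(4) = 5.
  α_2 = 6: Horner steps 8 → 0 → 3, so m(6) = 3.
  α_3 = 10: Horner steps 8 → 10 → 4, so m(10) = 4.
  α_4 = 2: Horner steps 8 → 1 → 5, so m(2) = 5.
  α_5 = 1: Horner steps 8 → 4 → 7, so m(1) = 7.
Codeword c = [5, 3, 4, 5, 7] ∈ F_11^5.


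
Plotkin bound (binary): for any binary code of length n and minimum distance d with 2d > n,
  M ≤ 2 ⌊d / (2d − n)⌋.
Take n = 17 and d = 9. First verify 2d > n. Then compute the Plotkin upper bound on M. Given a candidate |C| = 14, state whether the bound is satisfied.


Plotkin bound M ≤ 18; given |C| = 14 ≤ bound (satisfied).

Check applicability: 2d = 18, n = 17.
2d − n = 1 > 0, so Plotkin applies.
Compute d/(2d−n) = 9/1 ≈ 9.0000.
⌊d/(2d−n)⌋ = 9.
Plotkin bound: M ≤ 2·9 = 18.
Given |C| = 14, check: satisfied.
This |C| is below the Plotkin bound.
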